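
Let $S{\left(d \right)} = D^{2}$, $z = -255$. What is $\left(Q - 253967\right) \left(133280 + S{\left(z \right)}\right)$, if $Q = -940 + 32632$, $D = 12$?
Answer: $-29656819600$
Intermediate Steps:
$S{\left(d \right)} = 144$ ($S{\left(d \right)} = 12^{2} = 144$)
$Q = 31692$
$\left(Q - 253967\right) \left(133280 + S{\left(z \right)}\right) = \left(31692 - 253967\right) \left(133280 + 144\right) = \left(-222275\right) 133424 = -29656819600$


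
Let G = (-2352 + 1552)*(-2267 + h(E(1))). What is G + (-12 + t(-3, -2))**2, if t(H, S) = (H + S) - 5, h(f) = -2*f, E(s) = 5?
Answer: 1822084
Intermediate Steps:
t(H, S) = -5 + H + S
G = 1821600 (G = (-2352 + 1552)*(-2267 - 2*5) = -800*(-2267 - 10) = -800*(-2277) = 1821600)
G + (-12 + t(-3, -2))**2 = 1821600 + (-12 + (-5 - 3 - 2))**2 = 1821600 + (-12 - 10)**2 = 1821600 + (-22)**2 = 1821600 + 484 = 1822084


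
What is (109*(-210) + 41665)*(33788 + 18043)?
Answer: 973127025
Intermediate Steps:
(109*(-210) + 41665)*(33788 + 18043) = (-22890 + 41665)*51831 = 18775*51831 = 973127025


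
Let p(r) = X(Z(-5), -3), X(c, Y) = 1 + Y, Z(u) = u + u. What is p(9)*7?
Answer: -14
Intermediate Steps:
Z(u) = 2*u
p(r) = -2 (p(r) = 1 - 3 = -2)
p(9)*7 = -2*7 = -14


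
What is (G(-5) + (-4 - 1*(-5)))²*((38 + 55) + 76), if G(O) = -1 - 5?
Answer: 4225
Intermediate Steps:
G(O) = -6
(G(-5) + (-4 - 1*(-5)))²*((38 + 55) + 76) = (-6 + (-4 - 1*(-5)))²*((38 + 55) + 76) = (-6 + (-4 + 5))²*(93 + 76) = (-6 + 1)²*169 = (-5)²*169 = 25*169 = 4225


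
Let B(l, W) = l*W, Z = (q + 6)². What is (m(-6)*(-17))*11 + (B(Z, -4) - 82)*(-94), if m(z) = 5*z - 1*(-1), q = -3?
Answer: 16515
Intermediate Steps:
Z = 9 (Z = (-3 + 6)² = 3² = 9)
m(z) = 1 + 5*z (m(z) = 5*z + 1 = 1 + 5*z)
B(l, W) = W*l
(m(-6)*(-17))*11 + (B(Z, -4) - 82)*(-94) = ((1 + 5*(-6))*(-17))*11 + (-4*9 - 82)*(-94) = ((1 - 30)*(-17))*11 + (-36 - 82)*(-94) = -29*(-17)*11 - 118*(-94) = 493*11 + 11092 = 5423 + 11092 = 16515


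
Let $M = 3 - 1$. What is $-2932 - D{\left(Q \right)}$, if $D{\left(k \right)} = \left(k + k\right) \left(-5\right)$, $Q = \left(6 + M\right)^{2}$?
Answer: $-2292$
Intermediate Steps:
$M = 2$
$Q = 64$ ($Q = \left(6 + 2\right)^{2} = 8^{2} = 64$)
$D{\left(k \right)} = - 10 k$ ($D{\left(k \right)} = 2 k \left(-5\right) = - 10 k$)
$-2932 - D{\left(Q \right)} = -2932 - \left(-10\right) 64 = -2932 - -640 = -2932 + 640 = -2292$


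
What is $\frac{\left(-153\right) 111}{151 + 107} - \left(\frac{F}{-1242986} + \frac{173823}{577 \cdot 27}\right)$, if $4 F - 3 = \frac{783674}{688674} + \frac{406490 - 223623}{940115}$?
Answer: $- \frac{485398267039256144339827}{6305257457634204032040} \approx -76.983$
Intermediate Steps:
$F = \frac{73815202721}{68150816580}$ ($F = \frac{3}{4} + \frac{\frac{783674}{688674} + \frac{406490 - 223623}{940115}}{4} = \frac{3}{4} + \frac{783674 \cdot \frac{1}{688674} + \left(406490 - 223623\right) \frac{1}{940115}}{4} = \frac{3}{4} + \frac{\frac{20623}{18123} + 182867 \cdot \frac{1}{940115}}{4} = \frac{3}{4} + \frac{\frac{20623}{18123} + \frac{182867}{940115}}{4} = \frac{3}{4} + \frac{1}{4} \cdot \frac{22702090286}{17037704145} = \frac{3}{4} + \frac{11351045143}{34075408290} = \frac{73815202721}{68150816580} \approx 1.0831$)
$\frac{\left(-153\right) 111}{151 + 107} - \left(\frac{F}{-1242986} + \frac{173823}{577 \cdot 27}\right) = \frac{\left(-153\right) 111}{151 + 107} - \left(\frac{73815202721}{68150816580 \left(-1242986\right)} + \frac{173823}{577 \cdot 27}\right) = - \frac{16983}{258} - \left(\frac{73815202721}{68150816580} \left(- \frac{1}{1242986}\right) + \frac{173823}{15579}\right) = \left(-16983\right) \frac{1}{258} - \left(- \frac{73815202721}{84710510897507880} + 173823 \cdot \frac{1}{15579}\right) = - \frac{5661}{86} - \left(- \frac{73815202721}{84710510897507880} + \frac{57941}{5193}\right) = - \frac{5661}{86} - \frac{1636070442863385448309}{146633894363586140280} = - \frac{485398267039256144339827}{6305257457634204032040}$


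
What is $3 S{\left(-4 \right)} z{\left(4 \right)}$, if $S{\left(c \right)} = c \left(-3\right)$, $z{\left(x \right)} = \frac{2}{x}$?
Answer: $18$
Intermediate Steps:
$S{\left(c \right)} = - 3 c$
$3 S{\left(-4 \right)} z{\left(4 \right)} = 3 \left(\left(-3\right) \left(-4\right)\right) \frac{2}{4} = 3 \cdot 12 \cdot 2 \cdot \frac{1}{4} = 36 \cdot \frac{1}{2} = 18$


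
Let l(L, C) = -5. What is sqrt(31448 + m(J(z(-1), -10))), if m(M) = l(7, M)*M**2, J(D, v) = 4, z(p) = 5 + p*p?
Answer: 2*sqrt(7842) ≈ 177.11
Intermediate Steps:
z(p) = 5 + p**2
m(M) = -5*M**2
sqrt(31448 + m(J(z(-1), -10))) = sqrt(31448 - 5*4**2) = sqrt(31448 - 5*16) = sqrt(31448 - 80) = sqrt(31368) = 2*sqrt(7842)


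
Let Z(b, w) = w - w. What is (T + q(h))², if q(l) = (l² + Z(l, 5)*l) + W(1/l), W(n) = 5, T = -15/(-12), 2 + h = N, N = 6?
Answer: 7921/16 ≈ 495.06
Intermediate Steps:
Z(b, w) = 0
h = 4 (h = -2 + 6 = 4)
T = 5/4 (T = -15*(-1/12) = 5/4 ≈ 1.2500)
q(l) = 5 + l² (q(l) = (l² + 0*l) + 5 = (l² + 0) + 5 = l² + 5 = 5 + l²)
(T + q(h))² = (5/4 + (5 + 4²))² = (5/4 + (5 + 16))² = (5/4 + 21)² = (89/4)² = 7921/16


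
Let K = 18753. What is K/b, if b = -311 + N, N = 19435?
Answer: 2679/2732 ≈ 0.98060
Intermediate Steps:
b = 19124 (b = -311 + 19435 = 19124)
K/b = 18753/19124 = 18753*(1/19124) = 2679/2732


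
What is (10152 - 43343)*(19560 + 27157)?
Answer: -1550583947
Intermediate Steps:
(10152 - 43343)*(19560 + 27157) = -33191*46717 = -1550583947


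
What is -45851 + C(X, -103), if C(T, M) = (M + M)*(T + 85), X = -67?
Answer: -49559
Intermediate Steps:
C(T, M) = 2*M*(85 + T) (C(T, M) = (2*M)*(85 + T) = 2*M*(85 + T))
-45851 + C(X, -103) = -45851 + 2*(-103)*(85 - 67) = -45851 + 2*(-103)*18 = -45851 - 3708 = -49559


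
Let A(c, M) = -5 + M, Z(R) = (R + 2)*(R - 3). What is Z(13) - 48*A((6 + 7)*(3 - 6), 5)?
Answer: 150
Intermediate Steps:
Z(R) = (-3 + R)*(2 + R) (Z(R) = (2 + R)*(-3 + R) = (-3 + R)*(2 + R))
Z(13) - 48*A((6 + 7)*(3 - 6), 5) = (-6 + 13² - 1*13) - 48*(-5 + 5) = (-6 + 169 - 13) - 48*0 = 150 + 0 = 150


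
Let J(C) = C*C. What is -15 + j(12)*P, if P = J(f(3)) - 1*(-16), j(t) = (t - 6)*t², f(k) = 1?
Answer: 14673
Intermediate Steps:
j(t) = t²*(-6 + t) (j(t) = (-6 + t)*t² = t²*(-6 + t))
J(C) = C²
P = 17 (P = 1² - 1*(-16) = 1 + 16 = 17)
-15 + j(12)*P = -15 + (12²*(-6 + 12))*17 = -15 + (144*6)*17 = -15 + 864*17 = -15 + 14688 = 14673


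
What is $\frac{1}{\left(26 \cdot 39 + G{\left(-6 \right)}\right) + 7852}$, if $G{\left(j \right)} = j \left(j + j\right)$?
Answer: $\frac{1}{8938} \approx 0.00011188$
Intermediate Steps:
$G{\left(j \right)} = 2 j^{2}$ ($G{\left(j \right)} = j 2 j = 2 j^{2}$)
$\frac{1}{\left(26 \cdot 39 + G{\left(-6 \right)}\right) + 7852} = \frac{1}{\left(26 \cdot 39 + 2 \left(-6\right)^{2}\right) + 7852} = \frac{1}{\left(1014 + 2 \cdot 36\right) + 7852} = \frac{1}{\left(1014 + 72\right) + 7852} = \frac{1}{1086 + 7852} = \frac{1}{8938}$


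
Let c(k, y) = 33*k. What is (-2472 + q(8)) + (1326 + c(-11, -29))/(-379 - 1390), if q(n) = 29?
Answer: -4322630/1769 ≈ -2443.5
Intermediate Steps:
(-2472 + q(8)) + (1326 + c(-11, -29))/(-379 - 1390) = (-2472 + 29) + (1326 + 33*(-11))/(-379 - 1390) = -2443 + (1326 - 363)/(-1769) = -2443 + 963*(-1/1769) = -2443 - 963/1769 = -4322630/1769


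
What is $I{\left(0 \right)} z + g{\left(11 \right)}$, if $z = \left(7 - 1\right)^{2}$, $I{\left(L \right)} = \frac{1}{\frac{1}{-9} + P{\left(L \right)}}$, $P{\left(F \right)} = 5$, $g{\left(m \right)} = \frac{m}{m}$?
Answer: $\frac{92}{11} \approx 8.3636$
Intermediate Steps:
$g{\left(m \right)} = 1$
$I{\left(L \right)} = \frac{9}{44}$ ($I{\left(L \right)} = \frac{1}{\frac{1}{-9} + 5} = \frac{1}{- \frac{1}{9} + 5} = \frac{1}{\frac{44}{9}} = \frac{9}{44}$)
$z = 36$ ($z = 6^{2} = 36$)
$I{\left(0 \right)} z + g{\left(11 \right)} = \frac{9}{44} \cdot 36 + 1 = \frac{81}{11} + 1 = \frac{92}{11}$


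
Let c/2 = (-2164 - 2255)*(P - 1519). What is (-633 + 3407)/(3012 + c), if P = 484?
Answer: 1387/4575171 ≈ 0.00030316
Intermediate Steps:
c = 9147330 (c = 2*((-2164 - 2255)*(484 - 1519)) = 2*(-4419*(-1035)) = 2*4573665 = 9147330)
(-633 + 3407)/(3012 + c) = (-633 + 3407)/(3012 + 9147330) = 2774/9150342 = 2774*(1/9150342) = 1387/4575171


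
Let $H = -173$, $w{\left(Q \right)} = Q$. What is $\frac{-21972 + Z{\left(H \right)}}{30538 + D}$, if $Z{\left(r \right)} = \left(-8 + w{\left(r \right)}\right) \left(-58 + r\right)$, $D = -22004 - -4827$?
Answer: $\frac{19839}{13361} \approx 1.4848$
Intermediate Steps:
$D = -17177$ ($D = -22004 + 4827 = -17177$)
$Z{\left(r \right)} = \left(-58 + r\right) \left(-8 + r\right)$ ($Z{\left(r \right)} = \left(-8 + r\right) \left(-58 + r\right) = \left(-58 + r\right) \left(-8 + r\right)$)
$\frac{-21972 + Z{\left(H \right)}}{30538 + D} = \frac{-21972 + \left(464 + \left(-173\right)^{2} - -11418\right)}{30538 - 17177} = \frac{-21972 + \left(464 + 29929 + 11418\right)}{13361} = \left(-21972 + 41811\right) \frac{1}{13361} = 19839 \cdot \frac{1}{13361} = \frac{19839}{13361}$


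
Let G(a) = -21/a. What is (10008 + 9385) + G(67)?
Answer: 1299310/67 ≈ 19393.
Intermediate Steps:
(10008 + 9385) + G(67) = (10008 + 9385) - 21/67 = 19393 - 21*1/67 = 19393 - 21/67 = 1299310/67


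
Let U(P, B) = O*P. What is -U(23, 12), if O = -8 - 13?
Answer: 483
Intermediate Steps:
O = -21
U(P, B) = -21*P
-U(23, 12) = -(-21)*23 = -1*(-483) = 483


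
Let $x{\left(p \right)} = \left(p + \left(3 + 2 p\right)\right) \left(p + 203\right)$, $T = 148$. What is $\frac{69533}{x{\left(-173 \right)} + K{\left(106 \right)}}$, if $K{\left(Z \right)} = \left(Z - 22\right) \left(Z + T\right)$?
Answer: $\frac{69533}{5856} \approx 11.874$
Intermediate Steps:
$K{\left(Z \right)} = \left(-22 + Z\right) \left(148 + Z\right)$ ($K{\left(Z \right)} = \left(Z - 22\right) \left(Z + 148\right) = \left(-22 + Z\right) \left(148 + Z\right)$)
$x{\left(p \right)} = \left(3 + 3 p\right) \left(203 + p\right)$
$\frac{69533}{x{\left(-173 \right)} + K{\left(106 \right)}} = \frac{69533}{\left(609 + 3 \left(-173\right)^{2} + 612 \left(-173\right)\right) + \left(-3256 + 106^{2} + 126 \cdot 106\right)} = \frac{69533}{\left(609 + 3 \cdot 29929 - 105876\right) + \left(-3256 + 11236 + 13356\right)} = \frac{69533}{\left(609 + 89787 - 105876\right) + 21336} = \frac{69533}{-15480 + 21336} = \frac{69533}{5856}$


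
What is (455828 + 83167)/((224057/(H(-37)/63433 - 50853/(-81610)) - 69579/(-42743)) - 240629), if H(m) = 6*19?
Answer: 74530207542051445365/16304166541546556878 ≈ 4.5712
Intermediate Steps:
H(m) = 114
(455828 + 83167)/((224057/(H(-37)/63433 - 50853/(-81610)) - 69579/(-42743)) - 240629) = (455828 + 83167)/((224057/(114/63433 - 50853/(-81610)) - 69579/(-42743)) - 240629) = 538995/((224057/(114*(1/63433) - 50853*(-1/81610)) - 69579*(-1/42743)) - 240629) = 538995/((224057/(114/63433 + 50853/81610) + 69579/42743) - 240629) = 538995/((224057/(3235061889/5176767130) + 69579/42743) - 240629) = 538995/((224057*(5176767130/3235061889) + 69579/42743) - 240629) = 538995/((1159890912846410/3235061889 + 69579/42743) - 240629) = 538995/(49577442380165277361/138276250321527 - 240629) = 538995/(16304166541546556878/138276250321527) = 538995*(138276250321527/16304166541546556878) = 74530207542051445365/16304166541546556878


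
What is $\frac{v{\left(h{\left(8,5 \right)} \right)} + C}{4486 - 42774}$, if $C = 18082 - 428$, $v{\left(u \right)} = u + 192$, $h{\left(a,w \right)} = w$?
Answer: $- \frac{17851}{38288} \approx -0.46623$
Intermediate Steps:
$v{\left(u \right)} = 192 + u$
$C = 17654$
$\frac{v{\left(h{\left(8,5 \right)} \right)} + C}{4486 - 42774} = \frac{\left(192 + 5\right) + 17654}{4486 - 42774} = \frac{197 + 17654}{-38288} = 17851 \left(- \frac{1}{38288}\right) = - \frac{17851}{38288}$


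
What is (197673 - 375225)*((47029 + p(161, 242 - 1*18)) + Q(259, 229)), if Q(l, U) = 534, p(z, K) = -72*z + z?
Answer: -6415308864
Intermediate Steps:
p(z, K) = -71*z
(197673 - 375225)*((47029 + p(161, 242 - 1*18)) + Q(259, 229)) = (197673 - 375225)*((47029 - 71*161) + 534) = -177552*((47029 - 11431) + 534) = -177552*(35598 + 534) = -177552*36132 = -6415308864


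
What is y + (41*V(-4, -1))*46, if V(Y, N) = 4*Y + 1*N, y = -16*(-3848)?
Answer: 29506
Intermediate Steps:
y = 61568
V(Y, N) = N + 4*Y (V(Y, N) = 4*Y + N = N + 4*Y)
y + (41*V(-4, -1))*46 = 61568 + (41*(-1 + 4*(-4)))*46 = 61568 + (41*(-1 - 16))*46 = 61568 + (41*(-17))*46 = 61568 - 697*46 = 61568 - 32062 = 29506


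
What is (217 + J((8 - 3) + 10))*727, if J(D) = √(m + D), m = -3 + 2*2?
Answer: 160667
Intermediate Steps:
m = 1 (m = -3 + 4 = 1)
J(D) = √(1 + D)
(217 + J((8 - 3) + 10))*727 = (217 + √(1 + ((8 - 3) + 10)))*727 = (217 + √(1 + (5 + 10)))*727 = (217 + √(1 + 15))*727 = (217 + √16)*727 = (217 + 4)*727 = 221*727 = 160667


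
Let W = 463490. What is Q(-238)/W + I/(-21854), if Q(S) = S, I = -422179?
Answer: 97835271729/5064555230 ≈ 19.318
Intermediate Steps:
Q(-238)/W + I/(-21854) = -238/463490 - 422179/(-21854) = -238*1/463490 - 422179*(-1/21854) = -119/231745 + 422179/21854 = 97835271729/5064555230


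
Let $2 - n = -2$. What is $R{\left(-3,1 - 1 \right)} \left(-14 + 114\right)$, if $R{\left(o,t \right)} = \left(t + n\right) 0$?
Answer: $0$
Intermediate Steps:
$n = 4$ ($n = 2 - -2 = 2 + 2 = 4$)
$R{\left(o,t \right)} = 0$ ($R{\left(o,t \right)} = \left(t + 4\right) 0 = \left(4 + t\right) 0 = 0$)
$R{\left(-3,1 - 1 \right)} \left(-14 + 114\right) = 0 \left(-14 + 114\right) = 0 \cdot 100 = 0$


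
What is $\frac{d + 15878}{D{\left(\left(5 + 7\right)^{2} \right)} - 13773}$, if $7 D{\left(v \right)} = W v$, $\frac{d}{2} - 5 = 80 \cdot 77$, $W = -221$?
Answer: $- \frac{197456}{128235} \approx -1.5398$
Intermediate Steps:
$d = 12330$ ($d = 10 + 2 \cdot 80 \cdot 77 = 10 + 2 \cdot 6160 = 10 + 12320 = 12330$)
$D{\left(v \right)} = - \frac{221 v}{7}$ ($D{\left(v \right)} = \frac{\left(-221\right) v}{7} = - \frac{221 v}{7}$)
$\frac{d + 15878}{D{\left(\left(5 + 7\right)^{2} \right)} - 13773} = \frac{12330 + 15878}{- \frac{221 \left(5 + 7\right)^{2}}{7} - 13773} = \frac{28208}{- \frac{221 \cdot 12^{2}}{7} - 13773} = \frac{28208}{\left(- \frac{221}{7}\right) 144 - 13773} = \frac{28208}{- \frac{31824}{7} - 13773} = \frac{28208}{- \frac{128235}{7}} = 28208 \left(- \frac{7}{128235}\right) = - \frac{197456}{128235}$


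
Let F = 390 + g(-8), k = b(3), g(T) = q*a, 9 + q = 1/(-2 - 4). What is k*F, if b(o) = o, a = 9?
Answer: 1845/2 ≈ 922.50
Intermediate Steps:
q = -55/6 (q = -9 + 1/(-2 - 4) = -9 + 1/(-6) = -9 - 1/6 = -55/6 ≈ -9.1667)
g(T) = -165/2 (g(T) = -55/6*9 = -165/2)
k = 3
F = 615/2 (F = 390 - 165/2 = 615/2 ≈ 307.50)
k*F = 3*(615/2) = 1845/2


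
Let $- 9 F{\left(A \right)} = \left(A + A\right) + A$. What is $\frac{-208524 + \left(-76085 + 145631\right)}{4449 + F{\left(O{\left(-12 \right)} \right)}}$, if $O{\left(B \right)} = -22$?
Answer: $- \frac{416934}{13369} \approx -31.187$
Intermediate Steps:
$F{\left(A \right)} = - \frac{A}{3}$ ($F{\left(A \right)} = - \frac{\left(A + A\right) + A}{9} = - \frac{2 A + A}{9} = - \frac{3 A}{9} = - \frac{A}{3}$)
$\frac{-208524 + \left(-76085 + 145631\right)}{4449 + F{\left(O{\left(-12 \right)} \right)}} = \frac{-208524 + \left(-76085 + 145631\right)}{4449 - - \frac{22}{3}} = \frac{-208524 + 69546}{4449 + \frac{22}{3}} = - \frac{138978}{\frac{13369}{3}} = \left(-138978\right) \frac{3}{13369} = - \frac{416934}{13369}$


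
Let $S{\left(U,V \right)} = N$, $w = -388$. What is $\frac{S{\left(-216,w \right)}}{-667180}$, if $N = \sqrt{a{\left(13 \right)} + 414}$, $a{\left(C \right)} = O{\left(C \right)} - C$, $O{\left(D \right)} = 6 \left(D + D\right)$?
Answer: $- \frac{\sqrt{557}}{667180} \approx -3.5374 \cdot 10^{-5}$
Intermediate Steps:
$O{\left(D \right)} = 12 D$ ($O{\left(D \right)} = 6 \cdot 2 D = 12 D$)
$a{\left(C \right)} = 11 C$ ($a{\left(C \right)} = 12 C - C = 11 C$)
$N = \sqrt{557}$ ($N = \sqrt{11 \cdot 13 + 414} = \sqrt{143 + 414} = \sqrt{557} \approx 23.601$)
$S{\left(U,V \right)} = \sqrt{557}$
$\frac{S{\left(-216,w \right)}}{-667180} = \frac{\sqrt{557}}{-667180} = \sqrt{557} \left(- \frac{1}{667180}\right) = - \frac{\sqrt{557}}{667180}$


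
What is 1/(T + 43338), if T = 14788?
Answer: 1/58126 ≈ 1.7204e-5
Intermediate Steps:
1/(T + 43338) = 1/(14788 + 43338) = 1/58126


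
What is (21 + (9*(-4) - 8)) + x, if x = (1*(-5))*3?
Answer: -38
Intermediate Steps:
x = -15 (x = -5*3 = -15)
(21 + (9*(-4) - 8)) + x = (21 + (9*(-4) - 8)) - 15 = (21 + (-36 - 8)) - 15 = (21 - 44) - 15 = -23 - 15 = -38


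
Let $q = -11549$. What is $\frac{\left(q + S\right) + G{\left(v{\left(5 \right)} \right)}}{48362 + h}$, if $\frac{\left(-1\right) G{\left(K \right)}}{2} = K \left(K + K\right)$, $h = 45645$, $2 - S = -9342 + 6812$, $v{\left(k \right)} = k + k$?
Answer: $- \frac{9417}{94007} \approx -0.10017$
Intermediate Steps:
$v{\left(k \right)} = 2 k$
$S = 2532$ ($S = 2 - \left(-9342 + 6812\right) = 2 - -2530 = 2 + 2530 = 2532$)
$G{\left(K \right)} = - 4 K^{2}$ ($G{\left(K \right)} = - 2 K \left(K + K\right) = - 2 K 2 K = - 2 \cdot 2 K^{2} = - 4 K^{2}$)
$\frac{\left(q + S\right) + G{\left(v{\left(5 \right)} \right)}}{48362 + h} = \frac{\left(-11549 + 2532\right) - 4 \left(2 \cdot 5\right)^{2}}{48362 + 45645} = \frac{-9017 - 4 \cdot 10^{2}}{94007} = \left(-9017 - 400\right) \frac{1}{94007} = \left(-9417\right) \frac{1}{94007} = - \frac{9417}{94007}$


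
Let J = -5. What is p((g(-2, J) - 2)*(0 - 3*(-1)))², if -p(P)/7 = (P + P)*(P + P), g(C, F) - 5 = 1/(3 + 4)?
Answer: 303595776/49 ≈ 6.1958e+6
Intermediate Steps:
g(C, F) = 36/7 (g(C, F) = 5 + 1/(3 + 4) = 5 + 1/7 = 5 + ⅐ = 36/7)
p(P) = -28*P² (p(P) = -7*(P + P)*(P + P) = -7*2*P*2*P = -28*P²)
p((g(-2, J) - 2)*(0 - 3*(-1)))² = (-28*(0 - 3*(-1))²*(36/7 - 2)²)² = (-28*484*(0 + 3)²/49)² = (-28*((22/7)*3)²)² = (-28*(66/7)²)² = (-28*4356/49)² = (-17424/7)² = 303595776/49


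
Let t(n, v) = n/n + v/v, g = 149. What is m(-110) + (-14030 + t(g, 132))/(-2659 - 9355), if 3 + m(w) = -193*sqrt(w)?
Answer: -11007/6007 - 193*I*sqrt(110) ≈ -1.8324 - 2024.2*I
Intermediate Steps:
m(w) = -3 - 193*sqrt(w)
t(n, v) = 2 (t(n, v) = 1 + 1 = 2)
m(-110) + (-14030 + t(g, 132))/(-2659 - 9355) = (-3 - 193*I*sqrt(110)) + (-14030 + 2)/(-2659 - 9355) = (-3 - 193*I*sqrt(110)) - 14028/(-12014) = (-3 - 193*I*sqrt(110)) - 14028*(-1/12014) = (-3 - 193*I*sqrt(110)) + 7014/6007 = -11007/6007 - 193*I*sqrt(110)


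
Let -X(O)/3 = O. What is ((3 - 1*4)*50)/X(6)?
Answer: 25/9 ≈ 2.7778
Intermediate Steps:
X(O) = -3*O
((3 - 1*4)*50)/X(6) = ((3 - 1*4)*50)/((-3*6)) = ((3 - 4)*50)/(-18) = -(-1)*50/18 = -1/18*(-50) = 25/9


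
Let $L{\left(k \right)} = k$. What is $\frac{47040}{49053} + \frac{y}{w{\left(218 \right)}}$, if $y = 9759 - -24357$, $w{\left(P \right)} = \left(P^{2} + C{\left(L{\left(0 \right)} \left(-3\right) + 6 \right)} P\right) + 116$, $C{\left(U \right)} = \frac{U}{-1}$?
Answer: $\frac{107026373}{63131211} \approx 1.6953$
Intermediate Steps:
$C{\left(U \right)} = - U$ ($C{\left(U \right)} = U \left(-1\right) = - U$)
$w{\left(P \right)} = 116 + P^{2} - 6 P$ ($w{\left(P \right)} = \left(P^{2} + - (0 \left(-3\right) + 6) P\right) + 116 = \left(P^{2} + - (0 + 6) P\right) + 116 = \left(P^{2} + \left(-1\right) 6 P\right) + 116 = \left(P^{2} - 6 P\right) + 116 = 116 + P^{2} - 6 P$)
$y = 34116$ ($y = 9759 + 24357 = 34116$)
$\frac{47040}{49053} + \frac{y}{w{\left(218 \right)}} = \frac{47040}{49053} + \frac{34116}{116 + 218^{2} - 1308} = 47040 \cdot \frac{1}{49053} + \frac{34116}{116 + 47524 - 1308} = \frac{15680}{16351} + \frac{34116}{46332} = \frac{15680}{16351} + 34116 \cdot \frac{1}{46332} = \frac{15680}{16351} + \frac{2843}{3861} = \frac{107026373}{63131211}$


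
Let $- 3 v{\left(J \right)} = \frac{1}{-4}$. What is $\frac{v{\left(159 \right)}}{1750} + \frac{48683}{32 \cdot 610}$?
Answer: $\frac{25559063}{10248000} \approx 2.4941$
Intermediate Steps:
$v{\left(J \right)} = \frac{1}{12}$ ($v{\left(J \right)} = - \frac{1}{3 \left(-4\right)} = \left(- \frac{1}{3}\right) \left(- \frac{1}{4}\right) = \frac{1}{12}$)
$\frac{v{\left(159 \right)}}{1750} + \frac{48683}{32 \cdot 610} = \frac{1}{12 \cdot 1750} + \frac{48683}{32 \cdot 610} = \frac{1}{12} \cdot \frac{1}{1750} + \frac{48683}{19520} = \frac{1}{21000} + 48683 \cdot \frac{1}{19520} = \frac{1}{21000} + \frac{48683}{19520} = \frac{25559063}{10248000}$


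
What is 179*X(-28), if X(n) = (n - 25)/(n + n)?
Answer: 9487/56 ≈ 169.41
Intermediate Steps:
X(n) = (-25 + n)/(2*n) (X(n) = (-25 + n)/((2*n)) = (-25 + n)*(1/(2*n)) = (-25 + n)/(2*n))
179*X(-28) = 179*((½)*(-25 - 28)/(-28)) = 179*((½)*(-1/28)*(-53)) = 179*(53/56) = 9487/56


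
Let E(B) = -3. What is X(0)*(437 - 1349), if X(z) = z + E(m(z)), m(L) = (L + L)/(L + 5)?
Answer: 2736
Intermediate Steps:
m(L) = 2*L/(5 + L) (m(L) = (2*L)/(5 + L) = 2*L/(5 + L))
X(z) = -3 + z (X(z) = z - 3 = -3 + z)
X(0)*(437 - 1349) = (-3 + 0)*(437 - 1349) = -3*(-912) = 2736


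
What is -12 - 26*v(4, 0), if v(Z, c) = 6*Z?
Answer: -636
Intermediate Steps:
-12 - 26*v(4, 0) = -12 - 156*4 = -12 - 26*24 = -12 - 624 = -636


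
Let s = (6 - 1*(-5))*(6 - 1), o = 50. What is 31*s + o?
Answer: 1755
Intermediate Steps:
s = 55 (s = (6 + 5)*5 = 11*5 = 55)
31*s + o = 31*55 + 50 = 1705 + 50 = 1755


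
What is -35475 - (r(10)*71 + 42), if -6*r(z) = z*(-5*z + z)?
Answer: -120751/3 ≈ -40250.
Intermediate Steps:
r(z) = 2*z**2/3 (r(z) = -z*(-5*z + z)/6 = -z*(-4*z)/6 = -(-2)*z**2/3 = 2*z**2/3)
-35475 - (r(10)*71 + 42) = -35475 - (((2/3)*10**2)*71 + 42) = -35475 - (((2/3)*100)*71 + 42) = -35475 - ((200/3)*71 + 42) = -35475 - (14200/3 + 42) = -35475 - 1*14326/3 = -35475 - 14326/3 = -120751/3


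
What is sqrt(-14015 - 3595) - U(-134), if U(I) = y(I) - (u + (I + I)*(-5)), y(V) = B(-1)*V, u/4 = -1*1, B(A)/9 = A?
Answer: 130 + I*sqrt(17610) ≈ 130.0 + 132.7*I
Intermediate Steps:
B(A) = 9*A
u = -4 (u = 4*(-1*1) = 4*(-1) = -4)
y(V) = -9*V (y(V) = (9*(-1))*V = -9*V)
U(I) = 4 + I (U(I) = -9*I - (-4 + (I + I)*(-5)) = -9*I - (-4 + (2*I)*(-5)) = -9*I - (-4 - 10*I) = -9*I + (4 + 10*I) = 4 + I)
sqrt(-14015 - 3595) - U(-134) = sqrt(-14015 - 3595) - (4 - 134) = sqrt(-17610) - 1*(-130) = I*sqrt(17610) + 130 = 130 + I*sqrt(17610)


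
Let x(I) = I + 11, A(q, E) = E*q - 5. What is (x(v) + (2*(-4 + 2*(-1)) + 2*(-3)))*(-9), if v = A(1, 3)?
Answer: 81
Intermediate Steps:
A(q, E) = -5 + E*q
v = -2 (v = -5 + 3*1 = -5 + 3 = -2)
x(I) = 11 + I
(x(v) + (2*(-4 + 2*(-1)) + 2*(-3)))*(-9) = ((11 - 2) + (2*(-4 + 2*(-1)) + 2*(-3)))*(-9) = (9 + (2*(-4 - 2) - 6))*(-9) = (9 + (2*(-6) - 6))*(-9) = (9 + (-12 - 6))*(-9) = (9 - 18)*(-9) = -9*(-9) = 81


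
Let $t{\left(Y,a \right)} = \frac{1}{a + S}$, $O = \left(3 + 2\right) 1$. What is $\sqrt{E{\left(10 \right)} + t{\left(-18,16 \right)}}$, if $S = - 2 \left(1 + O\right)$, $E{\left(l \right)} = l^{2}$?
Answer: $\frac{\sqrt{401}}{2} \approx 10.012$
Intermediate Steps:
$O = 5$ ($O = 5 \cdot 1 = 5$)
$S = -12$ ($S = - 2 \left(1 + 5\right) = \left(-2\right) 6 = -12$)
$t{\left(Y,a \right)} = \frac{1}{-12 + a}$ ($t{\left(Y,a \right)} = \frac{1}{a - 12} = \frac{1}{-12 + a}$)
$\sqrt{E{\left(10 \right)} + t{\left(-18,16 \right)}} = \sqrt{10^{2} + \frac{1}{-12 + 16}} = \sqrt{100 + \frac{1}{4}} = \sqrt{\frac{401}{4}} = \frac{\sqrt{401}}{2}$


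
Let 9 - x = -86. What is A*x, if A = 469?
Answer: 44555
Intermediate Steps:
x = 95 (x = 9 - 1*(-86) = 9 + 86 = 95)
A*x = 469*95 = 44555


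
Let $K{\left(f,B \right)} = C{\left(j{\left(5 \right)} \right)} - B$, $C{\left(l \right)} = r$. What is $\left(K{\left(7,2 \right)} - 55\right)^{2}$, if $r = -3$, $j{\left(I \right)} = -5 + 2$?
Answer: $3600$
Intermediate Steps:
$j{\left(I \right)} = -3$
$C{\left(l \right)} = -3$
$K{\left(f,B \right)} = -3 - B$
$\left(K{\left(7,2 \right)} - 55\right)^{2} = \left(\left(-3 - 2\right) - 55\right)^{2} = \left(-5 - 55\right)^{2} = \left(-60\right)^{2} = 3600$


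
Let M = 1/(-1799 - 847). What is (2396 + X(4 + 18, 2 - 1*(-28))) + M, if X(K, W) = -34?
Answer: 6249851/2646 ≈ 2362.0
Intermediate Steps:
M = -1/2646 (M = 1/(-2646) = -1/2646 ≈ -0.00037793)
(2396 + X(4 + 18, 2 - 1*(-28))) + M = (2396 - 34) - 1/2646 = 2362 - 1/2646 = 6249851/2646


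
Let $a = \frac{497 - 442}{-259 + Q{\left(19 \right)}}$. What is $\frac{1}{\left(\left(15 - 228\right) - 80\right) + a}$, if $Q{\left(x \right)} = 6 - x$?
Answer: $- \frac{272}{79751} \approx -0.0034106$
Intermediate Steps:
$a = - \frac{55}{272}$ ($a = \frac{497 - 442}{-259 + \left(6 - 19\right)} = \frac{55}{-259 + \left(6 - 19\right)} = \frac{55}{-259 - 13} = \frac{55}{-272} = 55 \left(- \frac{1}{272}\right) = - \frac{55}{272} \approx -0.20221$)
$\frac{1}{\left(\left(15 - 228\right) - 80\right) + a} = \frac{1}{\left(\left(15 - 228\right) - 80\right) - \frac{55}{272}} = \frac{1}{\left(-213 - 80\right) - \frac{55}{272}} = \frac{1}{-293 - \frac{55}{272}} = \frac{1}{- \frac{79751}{272}} = - \frac{272}{79751}$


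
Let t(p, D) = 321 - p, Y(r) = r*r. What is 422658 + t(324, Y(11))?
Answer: 422655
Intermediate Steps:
Y(r) = r²
422658 + t(324, Y(11)) = 422658 + (321 - 1*324) = 422658 + (321 - 324) = 422658 - 3 = 422655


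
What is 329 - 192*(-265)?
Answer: 51209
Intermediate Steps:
329 - 192*(-265) = 329 + 50880 = 51209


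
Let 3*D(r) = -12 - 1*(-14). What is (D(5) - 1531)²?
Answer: 21077281/9 ≈ 2.3419e+6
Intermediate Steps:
D(r) = ⅔ (D(r) = (-12 - 1*(-14))/3 = (-12 + 14)/3 = (⅓)*2 = ⅔)
(D(5) - 1531)² = (⅔ - 1531)² = (-4591/3)² = 21077281/9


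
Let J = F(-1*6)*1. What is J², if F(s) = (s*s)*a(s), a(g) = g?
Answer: 46656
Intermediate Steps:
F(s) = s³ (F(s) = (s*s)*s = s²*s = s³)
J = -216 (J = (-1*6)³*1 = (-6)³*1 = -216*1 = -216)
J² = (-216)² = 46656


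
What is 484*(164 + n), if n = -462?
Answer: -144232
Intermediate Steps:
484*(164 + n) = 484*(164 - 462) = 484*(-298) = -144232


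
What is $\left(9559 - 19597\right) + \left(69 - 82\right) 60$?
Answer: $-10818$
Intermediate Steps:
$\left(9559 - 19597\right) + \left(69 - 82\right) 60 = -10038 - 780 = -10818$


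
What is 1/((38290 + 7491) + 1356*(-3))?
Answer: 1/41713 ≈ 2.3973e-5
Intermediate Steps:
1/((38290 + 7491) + 1356*(-3)) = 1/(45781 - 4068) = 1/41713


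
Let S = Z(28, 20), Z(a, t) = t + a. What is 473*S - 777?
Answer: 21927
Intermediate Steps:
Z(a, t) = a + t
S = 48 (S = 28 + 20 = 48)
473*S - 777 = 473*48 - 777 = 22704 - 777 = 21927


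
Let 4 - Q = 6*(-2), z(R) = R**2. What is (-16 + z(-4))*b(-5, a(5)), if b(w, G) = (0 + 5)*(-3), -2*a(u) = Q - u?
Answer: 0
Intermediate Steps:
Q = 16 (Q = 4 - 6*(-2) = 4 - 1*(-12) = 4 + 12 = 16)
a(u) = -8 + u/2 (a(u) = -(16 - u)/2 = -8 + u/2)
b(w, G) = -15 (b(w, G) = 5*(-3) = -15)
(-16 + z(-4))*b(-5, a(5)) = (-16 + (-4)**2)*(-15) = (-16 + 16)*(-15) = 0*(-15) = 0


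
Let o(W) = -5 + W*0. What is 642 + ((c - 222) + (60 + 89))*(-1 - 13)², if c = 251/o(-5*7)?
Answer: -117526/5 ≈ -23505.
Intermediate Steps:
o(W) = -5 (o(W) = -5 + 0 = -5)
c = -251/5 (c = 251/(-5) = 251*(-⅕) = -251/5 ≈ -50.200)
642 + ((c - 222) + (60 + 89))*(-1 - 13)² = 642 + ((-251/5 - 222) + (60 + 89))*(-1 - 13)² = 642 + (-1361/5 + 149)*(-14)² = 642 - 616/5*196 = 642 - 120736/5 = -117526/5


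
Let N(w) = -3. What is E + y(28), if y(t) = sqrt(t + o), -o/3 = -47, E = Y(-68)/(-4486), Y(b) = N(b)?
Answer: 58321/4486 ≈ 13.001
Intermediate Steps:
Y(b) = -3
E = 3/4486 (E = -3/(-4486) = -3*(-1/4486) = 3/4486 ≈ 0.00066875)
o = 141 (o = -3*(-47) = 141)
y(t) = sqrt(141 + t) (y(t) = sqrt(t + 141) = sqrt(141 + t))
E + y(28) = 3/4486 + sqrt(141 + 28) = 3/4486 + sqrt(169) = 3/4486 + 13 = 58321/4486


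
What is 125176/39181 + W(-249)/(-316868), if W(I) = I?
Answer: 39674024837/12415205108 ≈ 3.1956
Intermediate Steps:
125176/39181 + W(-249)/(-316868) = 125176/39181 - 249/(-316868) = 125176*(1/39181) - 249*(-1/316868) = 125176/39181 + 249/316868 = 39674024837/12415205108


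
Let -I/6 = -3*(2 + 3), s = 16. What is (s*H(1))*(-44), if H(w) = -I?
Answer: 63360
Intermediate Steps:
I = 90 (I = -(-18)*(2 + 3) = -(-18)*5 = -6*(-15) = 90)
H(w) = -90 (H(w) = -1*90 = -90)
(s*H(1))*(-44) = (16*(-90))*(-44) = -1440*(-44) = 63360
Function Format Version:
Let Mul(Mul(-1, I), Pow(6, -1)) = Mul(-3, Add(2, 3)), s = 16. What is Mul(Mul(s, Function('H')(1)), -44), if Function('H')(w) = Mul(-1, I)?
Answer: 63360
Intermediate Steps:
I = 90 (I = Mul(-6, Mul(-3, Add(2, 3))) = Mul(-6, Mul(-3, 5)) = Mul(-6, -15) = 90)
Function('H')(w) = -90 (Function('H')(w) = Mul(-1, 90) = -90)
Mul(Mul(s, Function('H')(1)), -44) = Mul(Mul(16, -90), -44) = Mul(-1440, -44) = 63360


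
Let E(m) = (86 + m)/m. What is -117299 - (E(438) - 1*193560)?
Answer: 16700897/219 ≈ 76260.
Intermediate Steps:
E(m) = (86 + m)/m
-117299 - (E(438) - 1*193560) = -117299 - ((86 + 438)/438 - 1*193560) = -117299 - ((1/438)*524 - 193560) = -117299 - (262/219 - 193560) = -117299 - 1*(-42389378/219) = -117299 + 42389378/219 = 16700897/219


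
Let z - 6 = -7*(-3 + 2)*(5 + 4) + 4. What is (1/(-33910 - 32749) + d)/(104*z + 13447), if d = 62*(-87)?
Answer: -359558647/1402438701 ≈ -0.25638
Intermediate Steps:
d = -5394
z = 73 (z = 6 + (-7*(-3 + 2)*(5 + 4) + 4) = 6 + (-(-7)*9 + 4) = 6 + (-7*(-9) + 4) = 6 + (63 + 4) = 6 + 67 = 73)
(1/(-33910 - 32749) + d)/(104*z + 13447) = (1/(-33910 - 32749) - 5394)/(104*73 + 13447) = (1/(-66659) - 5394)/(7592 + 13447) = (-1/66659 - 5394)/21039 = -359558647/66659*1/21039 = -359558647/1402438701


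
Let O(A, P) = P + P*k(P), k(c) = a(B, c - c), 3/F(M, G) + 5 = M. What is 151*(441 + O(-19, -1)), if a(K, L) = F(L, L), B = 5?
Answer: 332653/5 ≈ 66531.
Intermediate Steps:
F(M, G) = 3/(-5 + M)
a(K, L) = 3/(-5 + L)
k(c) = -⅗ (k(c) = 3/(-5 + (c - c)) = 3/(-5 + 0) = 3/(-5) = 3*(-⅕) = -⅗)
O(A, P) = 2*P/5 (O(A, P) = P + P*(-⅗) = P - 3*P/5 = 2*P/5)
151*(441 + O(-19, -1)) = 151*(441 + (⅖)*(-1)) = 151*(441 - ⅖) = 151*(2203/5) = 332653/5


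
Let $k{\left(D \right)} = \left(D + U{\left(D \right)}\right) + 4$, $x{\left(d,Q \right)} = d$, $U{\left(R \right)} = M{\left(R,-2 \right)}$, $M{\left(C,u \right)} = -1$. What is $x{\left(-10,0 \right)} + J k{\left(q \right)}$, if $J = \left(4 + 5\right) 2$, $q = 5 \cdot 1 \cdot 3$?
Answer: $314$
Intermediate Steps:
$U{\left(R \right)} = -1$
$q = 15$ ($q = 5 \cdot 3 = 15$)
$k{\left(D \right)} = 3 + D$ ($k{\left(D \right)} = \left(D - 1\right) + 4 = \left(-1 + D\right) + 4 = 3 + D$)
$J = 18$ ($J = 9 \cdot 2 = 18$)
$x{\left(-10,0 \right)} + J k{\left(q \right)} = -10 + 18 \left(3 + 15\right) = -10 + 18 \cdot 18 = -10 + 324 = 314$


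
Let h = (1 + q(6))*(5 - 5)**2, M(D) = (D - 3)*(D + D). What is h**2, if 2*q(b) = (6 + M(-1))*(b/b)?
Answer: 0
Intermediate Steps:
M(D) = 2*D*(-3 + D) (M(D) = (-3 + D)*(2*D) = 2*D*(-3 + D))
q(b) = 7 (q(b) = ((6 + 2*(-1)*(-3 - 1))*(b/b))/2 = ((6 + 2*(-1)*(-4))*1)/2 = ((6 + 8)*1)/2 = (14*1)/2 = (1/2)*14 = 7)
h = 0 (h = (1 + 7)*(5 - 5)**2 = 8*0**2 = 8*0 = 0)
h**2 = 0**2 = 0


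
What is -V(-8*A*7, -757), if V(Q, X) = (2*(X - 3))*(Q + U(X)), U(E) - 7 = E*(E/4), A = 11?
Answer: 216832940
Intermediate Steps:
U(E) = 7 + E**2/4 (U(E) = 7 + E*(E/4) = 7 + E**2/4)
V(Q, X) = (-6 + 2*X)*(7 + Q + X**2/4) (V(Q, X) = (2*(X - 3))*(Q + (7 + X**2/4)) = (2*(-3 + X))*(7 + Q + X**2/4) = (-6 + 2*X)*(7 + Q + X**2/4))
-V(-8*A*7, -757) = -(-42 - 6*(-8*11)*7 - 3/2*(-757)**2 + (1/2)*(-757)*(28 + (-757)**2) + 2*(-8*11*7)*(-757)) = -(-42 - (-528)*7 - 3/2*573049 + (1/2)*(-757)*(28 + 573049) + 2*(-88*7)*(-757)) = -(-42 - 6*(-616) - 1719147/2 + (1/2)*(-757)*573077 + 2*(-616)*(-757)) = -(-42 + 3696 - 1719147/2 - 433819289/2 + 932624) = -1*(-216832940) = 216832940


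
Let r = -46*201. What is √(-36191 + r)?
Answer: I*√45437 ≈ 213.16*I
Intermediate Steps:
r = -9246
√(-36191 + r) = √(-36191 - 9246) = √(-45437) = I*√45437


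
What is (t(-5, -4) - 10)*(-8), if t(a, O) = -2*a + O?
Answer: 32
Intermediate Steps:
t(a, O) = O - 2*a
(t(-5, -4) - 10)*(-8) = ((-4 - 2*(-5)) - 10)*(-8) = ((-4 + 10) - 10)*(-8) = (6 - 10)*(-8) = -4*(-8) = 32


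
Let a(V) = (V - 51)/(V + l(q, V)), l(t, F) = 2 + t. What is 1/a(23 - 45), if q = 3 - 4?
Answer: 21/73 ≈ 0.28767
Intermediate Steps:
q = -1
a(V) = (-51 + V)/(1 + V) (a(V) = (V - 51)/(V + (2 - 1)) = (-51 + V)/(V + 1) = (-51 + V)/(1 + V))
1/a(23 - 45) = 1/((-51 + (23 - 45))/(1 + (23 - 45))) = 1/((-51 - 22)/(1 - 22)) = 1/(-73/(-21)) = 1/(-1/21*(-73)) = 1/(73/21) = 21/73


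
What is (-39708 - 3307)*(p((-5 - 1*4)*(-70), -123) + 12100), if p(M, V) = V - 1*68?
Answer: -512265635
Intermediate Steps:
p(M, V) = -68 + V (p(M, V) = V - 68 = -68 + V)
(-39708 - 3307)*(p((-5 - 1*4)*(-70), -123) + 12100) = (-39708 - 3307)*((-68 - 123) + 12100) = -43015*(-191 + 12100) = -43015*11909 = -512265635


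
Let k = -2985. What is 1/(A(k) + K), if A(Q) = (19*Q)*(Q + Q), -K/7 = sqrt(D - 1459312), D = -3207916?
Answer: 169294275/57321103209898336 + 7*I*sqrt(1166807)/57321103209898336 ≈ 2.9534e-9 + 1.3191e-13*I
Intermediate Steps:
K = -14*I*sqrt(1166807) (K = -7*sqrt(-3207916 - 1459312) = -14*I*sqrt(1166807) ≈ -15123.0*I)
A(Q) = 38*Q**2 (A(Q) = (19*Q)*(2*Q) = 38*Q**2)
1/(A(k) + K) = 1/(38*(-2985)**2 - 14*I*sqrt(1166807)) = 1/(38*8910225 - 14*I*sqrt(1166807)) = 1/(338588550 - 14*I*sqrt(1166807))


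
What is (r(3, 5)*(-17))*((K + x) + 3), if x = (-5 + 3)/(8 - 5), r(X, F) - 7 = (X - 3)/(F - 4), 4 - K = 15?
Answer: 3094/3 ≈ 1031.3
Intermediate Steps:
K = -11 (K = 4 - 1*15 = 4 - 15 = -11)
r(X, F) = 7 + (-3 + X)/(-4 + F) (r(X, F) = 7 + (X - 3)/(F - 4) = 7 + (-3 + X)/(-4 + F))
x = -⅔ (x = -2/3 = -2*⅓ = -⅔ ≈ -0.66667)
(r(3, 5)*(-17))*((K + x) + 3) = (((-31 + 3 + 7*5)/(-4 + 5))*(-17))*((-11 - ⅔) + 3) = (((-31 + 3 + 35)/1)*(-17))*(-35/3 + 3) = ((1*7)*(-17))*(-26/3) = (7*(-17))*(-26/3) = -119*(-26/3) = 3094/3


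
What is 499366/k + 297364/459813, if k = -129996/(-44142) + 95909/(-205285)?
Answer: 346784423261221268818/1720667283490461 ≈ 2.0154e+5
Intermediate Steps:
k = 3742102297/1510281745 (k = -129996*(-1/44142) + 95909*(-1/205285) = 21666/7357 - 95909/205285 = 3742102297/1510281745 ≈ 2.4778)
499366/k + 297364/459813 = 499366/(3742102297/1510281745) + 297364/459813 = 499366*(1510281745/3742102297) + 297364*(1/459813) = 754183353873670/3742102297 + 297364/459813 = 346784423261221268818/1720667283490461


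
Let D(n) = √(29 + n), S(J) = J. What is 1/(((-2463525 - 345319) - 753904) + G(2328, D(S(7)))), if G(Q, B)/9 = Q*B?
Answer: -1/3437036 ≈ -2.9095e-7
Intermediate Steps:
G(Q, B) = 9*B*Q (G(Q, B) = 9*(Q*B) = 9*(B*Q) = 9*B*Q)
1/(((-2463525 - 345319) - 753904) + G(2328, D(S(7)))) = 1/(((-2463525 - 345319) - 753904) + 9*√(29 + 7)*2328) = 1/((-2808844 - 753904) + 9*√36*2328) = 1/(-3562748 + 9*6*2328) = 1/(-3562748 + 125712) = 1/(-3437036) = -1/3437036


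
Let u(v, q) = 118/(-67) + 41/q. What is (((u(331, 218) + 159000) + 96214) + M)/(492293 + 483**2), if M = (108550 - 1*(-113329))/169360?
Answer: 184487175927/524503796960 ≈ 0.35174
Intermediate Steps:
u(v, q) = -118/67 + 41/q (u(v, q) = 118*(-1/67) + 41/q = -118/67 + 41/q)
M = 7651/5840 (M = (108550 + 113329)*(1/169360) = 221879*(1/169360) = 7651/5840 ≈ 1.3101)
(((u(331, 218) + 159000) + 96214) + M)/(492293 + 483**2) = ((((-118/67 + 41/218) + 159000) + 96214) + 7651/5840)/(492293 + 483**2) = ((((-118/67 + 41*(1/218)) + 159000) + 96214) + 7651/5840)/(492293 + 233289) = ((((-118/67 + 41/218) + 159000) + 96214) + 7651/5840)/725582 = (((-22977/14606 + 159000) + 96214) + 7651/5840)*(1/725582) = ((2322331023/14606 + 96214) + 7651/5840)*(1/725582) = (3727632707/14606 + 7651/5840)*(1/725582) = (10884743379693/42649520)*(1/725582) = 184487175927/524503796960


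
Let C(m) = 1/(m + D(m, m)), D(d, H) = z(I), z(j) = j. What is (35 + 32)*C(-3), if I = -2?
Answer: -67/5 ≈ -13.400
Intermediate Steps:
D(d, H) = -2
C(m) = 1/(-2 + m) (C(m) = 1/(m - 2) = 1/(-2 + m))
(35 + 32)*C(-3) = (35 + 32)/(-2 - 3) = 67/(-5) = 67*(-⅕) = -67/5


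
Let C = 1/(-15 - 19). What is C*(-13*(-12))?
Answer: -78/17 ≈ -4.5882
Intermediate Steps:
C = -1/34 (C = 1/(-34) = -1/34 ≈ -0.029412)
C*(-13*(-12)) = -(-13)*(-12)/34 = -1/34*156 = -78/17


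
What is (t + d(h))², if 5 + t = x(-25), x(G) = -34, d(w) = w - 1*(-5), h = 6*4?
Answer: 100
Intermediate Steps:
h = 24
d(w) = 5 + w (d(w) = w + 5 = 5 + w)
t = -39 (t = -5 - 34 = -39)
(t + d(h))² = (-39 + (5 + 24))² = (-39 + 29)² = (-10)² = 100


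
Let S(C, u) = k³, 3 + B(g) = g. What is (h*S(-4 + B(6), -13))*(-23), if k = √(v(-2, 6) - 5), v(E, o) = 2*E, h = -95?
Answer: -58995*I ≈ -58995.0*I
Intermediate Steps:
B(g) = -3 + g
k = 3*I (k = √(2*(-2) - 5) = √(-4 - 5) = √(-9) = 3*I ≈ 3.0*I)
S(C, u) = -27*I (S(C, u) = (3*I)³ = -27*I)
(h*S(-4 + B(6), -13))*(-23) = -(-2565)*I*(-23) = (2565*I)*(-23) = -58995*I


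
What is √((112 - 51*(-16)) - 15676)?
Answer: 2*I*√3687 ≈ 121.44*I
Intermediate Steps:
√((112 - 51*(-16)) - 15676) = √((112 + 816) - 15676) = √(928 - 15676) = √(-14748) = 2*I*√3687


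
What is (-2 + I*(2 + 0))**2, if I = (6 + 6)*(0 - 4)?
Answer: 9604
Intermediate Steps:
I = -48 (I = 12*(-4) = -48)
(-2 + I*(2 + 0))**2 = (-2 - 48*(2 + 0))**2 = (-2 - 48*2)**2 = (-2 - 96)**2 = (-98)**2 = 9604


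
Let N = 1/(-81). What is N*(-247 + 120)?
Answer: 127/81 ≈ 1.5679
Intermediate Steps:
N = -1/81 ≈ -0.012346
N*(-247 + 120) = -(-247 + 120)/81 = -1/81*(-127) = 127/81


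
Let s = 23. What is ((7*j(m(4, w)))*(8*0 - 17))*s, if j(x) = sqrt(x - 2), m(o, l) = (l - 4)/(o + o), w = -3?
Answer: -2737*I*sqrt(46)/4 ≈ -4640.8*I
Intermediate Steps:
m(o, l) = (-4 + l)/(2*o) (m(o, l) = (-4 + l)/((2*o)) = (-4 + l)*(1/(2*o)) = (-4 + l)/(2*o))
j(x) = sqrt(-2 + x)
((7*j(m(4, w)))*(8*0 - 17))*s = ((7*sqrt(-2 + (1/2)*(-4 - 3)/4))*(8*0 - 17))*23 = ((7*sqrt(-2 + (1/2)*(1/4)*(-7)))*(0 - 17))*23 = ((7*sqrt(-2 - 7/8))*(-17))*23 = ((7*sqrt(-23/8))*(-17))*23 = ((7*(I*sqrt(46)/4))*(-17))*23 = ((7*I*sqrt(46)/4)*(-17))*23 = -119*I*sqrt(46)/4*23 = -2737*I*sqrt(46)/4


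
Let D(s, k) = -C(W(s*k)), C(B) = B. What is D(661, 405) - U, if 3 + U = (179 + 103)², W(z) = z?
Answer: -347226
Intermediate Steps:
D(s, k) = -k*s (D(s, k) = -s*k = -k*s)
U = 79521 (U = -3 + (179 + 103)² = -3 + 282² = -3 + 79524 = 79521)
D(661, 405) - U = -1*405*661 - 1*79521 = -267705 - 79521 = -347226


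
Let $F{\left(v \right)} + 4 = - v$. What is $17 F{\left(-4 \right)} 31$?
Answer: $0$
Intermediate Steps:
$F{\left(v \right)} = -4 - v$
$17 F{\left(-4 \right)} 31 = 17 \left(-4 - -4\right) 31 = 17 \left(-4 + 4\right) 31 = 17 \cdot 0 \cdot 31 = 0 \cdot 31 = 0$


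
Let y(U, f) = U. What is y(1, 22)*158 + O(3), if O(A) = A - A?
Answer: 158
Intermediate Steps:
O(A) = 0
y(1, 22)*158 + O(3) = 1*158 + 0 = 158 + 0 = 158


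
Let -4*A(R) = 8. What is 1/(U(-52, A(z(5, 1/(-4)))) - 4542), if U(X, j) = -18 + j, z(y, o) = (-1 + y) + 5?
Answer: -1/4562 ≈ -0.00021920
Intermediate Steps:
z(y, o) = 4 + y
A(R) = -2 (A(R) = -1/4*8 = -2)
1/(U(-52, A(z(5, 1/(-4)))) - 4542) = 1/((-18 - 2) - 4542) = 1/(-20 - 4542) = 1/(-4562) = -1/4562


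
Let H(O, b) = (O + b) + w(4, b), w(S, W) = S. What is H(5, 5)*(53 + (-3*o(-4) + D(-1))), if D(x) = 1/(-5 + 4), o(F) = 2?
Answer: 644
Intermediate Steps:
H(O, b) = 4 + O + b (H(O, b) = (O + b) + 4 = 4 + O + b)
D(x) = -1 (D(x) = 1/(-1) = -1)
H(5, 5)*(53 + (-3*o(-4) + D(-1))) = (4 + 5 + 5)*(53 + (-3*2 - 1)) = 14*(53 + (-6 - 1)) = 14*(53 - 7) = 14*46 = 644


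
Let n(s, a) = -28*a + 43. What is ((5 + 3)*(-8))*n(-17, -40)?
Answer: -74432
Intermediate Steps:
n(s, a) = 43 - 28*a
((5 + 3)*(-8))*n(-17, -40) = ((5 + 3)*(-8))*(43 - 28*(-40)) = (8*(-8))*(43 + 1120) = -64*1163 = -74432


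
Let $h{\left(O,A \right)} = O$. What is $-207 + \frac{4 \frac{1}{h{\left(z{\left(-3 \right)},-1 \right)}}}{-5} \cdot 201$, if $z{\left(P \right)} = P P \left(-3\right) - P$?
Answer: $- \frac{2003}{10} \approx -200.3$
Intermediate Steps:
$z{\left(P \right)} = - P - 3 P^{2}$ ($z{\left(P \right)} = P^{2} \left(-3\right) - P = - 3 P^{2} - P = - P - 3 P^{2}$)
$-207 + \frac{4 \frac{1}{h{\left(z{\left(-3 \right)},-1 \right)}}}{-5} \cdot 201 = -207 + \frac{4 \frac{1}{\left(-1\right) \left(-3\right) \left(1 + 3 \left(-3\right)\right)}}{-5} \cdot 201 = -207 + - \frac{4 \frac{1}{\left(-1\right) \left(-3\right) \left(1 - 9\right)}}{5} \cdot 201 = -207 + - \frac{4 \frac{1}{\left(-1\right) \left(-3\right) \left(-8\right)}}{5} \cdot 201 = -207 + - \frac{4 \frac{1}{-24}}{5} \cdot 201 = -207 + - \frac{4 \left(- \frac{1}{24}\right)}{5} \cdot 201 = -207 + \left(- \frac{1}{5}\right) \left(- \frac{1}{6}\right) 201 = -207 + \frac{1}{30} \cdot 201 = -207 + \frac{67}{10} = - \frac{2003}{10}$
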